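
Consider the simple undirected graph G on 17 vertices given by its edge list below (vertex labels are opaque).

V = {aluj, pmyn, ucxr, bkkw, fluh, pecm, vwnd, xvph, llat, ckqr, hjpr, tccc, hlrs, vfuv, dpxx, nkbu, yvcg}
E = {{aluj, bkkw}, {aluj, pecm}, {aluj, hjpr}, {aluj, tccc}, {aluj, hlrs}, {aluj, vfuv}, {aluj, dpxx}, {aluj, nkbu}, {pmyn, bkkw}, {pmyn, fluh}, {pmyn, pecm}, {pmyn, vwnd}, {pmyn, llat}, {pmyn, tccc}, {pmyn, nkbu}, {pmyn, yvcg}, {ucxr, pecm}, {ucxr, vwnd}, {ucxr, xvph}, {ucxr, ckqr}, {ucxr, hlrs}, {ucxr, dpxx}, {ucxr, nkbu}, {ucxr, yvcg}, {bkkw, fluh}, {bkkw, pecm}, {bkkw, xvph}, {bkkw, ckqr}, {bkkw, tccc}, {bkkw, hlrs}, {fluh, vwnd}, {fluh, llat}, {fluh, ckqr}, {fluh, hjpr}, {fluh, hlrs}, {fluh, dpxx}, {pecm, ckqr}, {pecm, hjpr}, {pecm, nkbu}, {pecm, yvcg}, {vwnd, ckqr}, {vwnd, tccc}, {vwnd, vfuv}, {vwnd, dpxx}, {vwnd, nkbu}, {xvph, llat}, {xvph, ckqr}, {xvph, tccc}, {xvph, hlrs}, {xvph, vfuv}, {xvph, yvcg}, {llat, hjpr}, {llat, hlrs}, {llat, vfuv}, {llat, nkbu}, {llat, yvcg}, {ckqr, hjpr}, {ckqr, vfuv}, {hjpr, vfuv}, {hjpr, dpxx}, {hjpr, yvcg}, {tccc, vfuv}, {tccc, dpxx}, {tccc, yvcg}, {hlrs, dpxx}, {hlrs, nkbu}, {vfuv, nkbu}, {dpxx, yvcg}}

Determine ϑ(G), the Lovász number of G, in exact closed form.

deg(vwnd) = 8; N(vwnd) = {pmyn, ucxr, fluh, ckqr, tccc, vfuv, dpxx, nkbu}.
Vertex llat has 8 neighbors: pmyn, fluh, xvph, hjpr, hlrs, vfuv, nkbu, yvcg.
N(aluj) = {bkkw, pecm, hjpr, tccc, hlrs, vfuv, dpxx, nkbu}, |N(aluj)| = 8.
N(hjpr) = {aluj, fluh, pecm, llat, ckqr, vfuv, dpxx, yvcg}, |N(hjpr)| = 8.
deg(v) = 8 for all v (|V|=17); Paley(17): SR with (k,λ,μ)=(8,3,4).
A has 3 distinct eigenvalues ≈ [8.0, 1.562, -2.562].
With N=17: ϑ(G) = 17·(-(-sqrt(17)/2 - 1/2))/(8−(-sqrt(17)/2 - 1/2)) = sqrt(17).
ϑ(G) ≈ 4.1231.

sqrt(17)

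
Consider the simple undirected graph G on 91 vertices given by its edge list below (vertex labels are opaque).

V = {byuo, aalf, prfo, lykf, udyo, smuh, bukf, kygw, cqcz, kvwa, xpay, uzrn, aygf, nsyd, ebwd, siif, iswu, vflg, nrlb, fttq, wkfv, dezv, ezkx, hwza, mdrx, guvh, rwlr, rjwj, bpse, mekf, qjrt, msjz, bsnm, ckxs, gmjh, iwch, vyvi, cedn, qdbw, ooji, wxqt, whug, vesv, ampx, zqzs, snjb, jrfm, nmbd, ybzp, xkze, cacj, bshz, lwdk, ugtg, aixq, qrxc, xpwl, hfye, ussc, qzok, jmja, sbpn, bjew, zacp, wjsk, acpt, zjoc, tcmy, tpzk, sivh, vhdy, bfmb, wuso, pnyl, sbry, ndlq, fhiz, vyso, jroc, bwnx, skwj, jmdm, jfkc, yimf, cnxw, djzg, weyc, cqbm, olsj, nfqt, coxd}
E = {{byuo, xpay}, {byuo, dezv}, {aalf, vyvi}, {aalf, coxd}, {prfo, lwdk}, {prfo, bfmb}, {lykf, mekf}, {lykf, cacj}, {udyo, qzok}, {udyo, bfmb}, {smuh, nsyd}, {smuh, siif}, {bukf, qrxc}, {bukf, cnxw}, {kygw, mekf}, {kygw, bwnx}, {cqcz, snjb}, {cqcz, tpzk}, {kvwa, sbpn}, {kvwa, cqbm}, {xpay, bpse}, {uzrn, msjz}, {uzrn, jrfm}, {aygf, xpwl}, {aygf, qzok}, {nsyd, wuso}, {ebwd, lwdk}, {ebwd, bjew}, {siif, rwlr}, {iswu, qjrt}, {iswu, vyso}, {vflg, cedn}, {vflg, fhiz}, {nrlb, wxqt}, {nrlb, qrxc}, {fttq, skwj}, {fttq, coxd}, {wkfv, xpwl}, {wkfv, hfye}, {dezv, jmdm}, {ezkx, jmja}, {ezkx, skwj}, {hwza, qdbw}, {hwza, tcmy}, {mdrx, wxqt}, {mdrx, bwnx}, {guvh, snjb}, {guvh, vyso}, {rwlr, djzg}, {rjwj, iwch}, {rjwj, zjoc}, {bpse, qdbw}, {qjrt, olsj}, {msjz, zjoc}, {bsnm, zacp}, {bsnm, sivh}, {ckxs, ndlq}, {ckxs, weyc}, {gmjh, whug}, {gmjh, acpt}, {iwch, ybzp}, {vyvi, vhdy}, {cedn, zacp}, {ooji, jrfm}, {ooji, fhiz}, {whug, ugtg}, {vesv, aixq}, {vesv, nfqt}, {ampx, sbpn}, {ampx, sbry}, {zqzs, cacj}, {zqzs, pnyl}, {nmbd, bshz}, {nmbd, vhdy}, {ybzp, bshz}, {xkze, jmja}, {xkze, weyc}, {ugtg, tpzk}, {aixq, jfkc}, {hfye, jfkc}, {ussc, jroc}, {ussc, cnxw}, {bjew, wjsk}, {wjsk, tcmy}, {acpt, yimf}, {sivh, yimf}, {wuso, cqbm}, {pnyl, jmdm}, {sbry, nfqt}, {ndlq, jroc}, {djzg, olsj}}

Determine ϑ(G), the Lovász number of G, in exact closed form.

91*cos(pi/91)/(cos(pi/91) + 1)

Vertex snjb has 2 neighbors: cqcz, guvh.
Vertex skwj has 2 neighbors: fttq, ezkx.
Vertex ndlq has 2 neighbors: ckxs, jroc.
Vertex bwnx has 2 neighbors: kygw, mdrx.
G on 91 vertices is 2-regular; a single 91-cycle (edge-transitive).
spec(A) ≈ [2.0, 1.99523, 1.98096, 1.95725, 1.92421, 1.882, 1.83082, 1.77091, 1.70257, 1.62611, 1.54191, 1.45035, 1.35189, 1.24698, 1.13613, 1.01987, 0.89874, 0.77333, 0.64424, 0.51208, 0.37748, 0.24107, 0.10352, -0.03452, -0.1724, -0.30946, -0.44504, -0.5785, -0.70921, -0.83654, -0.95987, -1.07864, -1.19226, -1.30021, -1.40196, -1.49702, -1.58495, -1.66533, -1.73778, -1.80194, -1.85751, -1.90424, -1.94188, -1.97028, -1.98928, -1.99881] (distinct, 5 d.p.).
ϑ = −N·λ_min/(λ_max−λ_min) = −91·(-2*cos(pi/91))/(2−(-2*cos(pi/91))) = 91*cos(pi/91)/(cos(pi/91) + 1).
≈ 45.4864402 (to 7 d.p.).
Check 45 ≤ 91*cos(pi/91)/(cos(pi/91) + 1) ≤ 46: both strict.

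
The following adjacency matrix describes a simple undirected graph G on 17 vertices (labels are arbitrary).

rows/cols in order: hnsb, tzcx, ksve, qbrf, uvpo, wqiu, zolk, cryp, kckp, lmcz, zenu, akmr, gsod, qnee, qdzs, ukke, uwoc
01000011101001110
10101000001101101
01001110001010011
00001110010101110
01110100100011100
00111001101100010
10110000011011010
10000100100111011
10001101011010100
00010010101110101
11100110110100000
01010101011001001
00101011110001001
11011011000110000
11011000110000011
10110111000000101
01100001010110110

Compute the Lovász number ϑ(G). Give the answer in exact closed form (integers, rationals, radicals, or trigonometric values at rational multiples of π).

sqrt(17)

deg(uwoc) = 8; N(uwoc) = {tzcx, ksve, cryp, lmcz, akmr, gsod, qdzs, ukke}.
Vertex zolk has 8 neighbors: hnsb, ksve, qbrf, lmcz, zenu, gsod, qnee, ukke.
deg(hnsb) = 8; N(hnsb) = {tzcx, zolk, cryp, kckp, zenu, qnee, qdzs, ukke}.
Vertex qnee has 8 neighbors: hnsb, tzcx, qbrf, uvpo, zolk, cryp, akmr, gsod.
Every vertex has degree 8 (N=17); strongly regular (17,8,3,4).
The 3 distinct eigenvalues: [8.0, 1.56155, -2.56155].
Lovász: ϑ = −17(-sqrt(17)/2 - 1/2)/(8+-(-sqrt(17)/2 - 1/2)) = sqrt(17).
= 4.1231056… (decimal).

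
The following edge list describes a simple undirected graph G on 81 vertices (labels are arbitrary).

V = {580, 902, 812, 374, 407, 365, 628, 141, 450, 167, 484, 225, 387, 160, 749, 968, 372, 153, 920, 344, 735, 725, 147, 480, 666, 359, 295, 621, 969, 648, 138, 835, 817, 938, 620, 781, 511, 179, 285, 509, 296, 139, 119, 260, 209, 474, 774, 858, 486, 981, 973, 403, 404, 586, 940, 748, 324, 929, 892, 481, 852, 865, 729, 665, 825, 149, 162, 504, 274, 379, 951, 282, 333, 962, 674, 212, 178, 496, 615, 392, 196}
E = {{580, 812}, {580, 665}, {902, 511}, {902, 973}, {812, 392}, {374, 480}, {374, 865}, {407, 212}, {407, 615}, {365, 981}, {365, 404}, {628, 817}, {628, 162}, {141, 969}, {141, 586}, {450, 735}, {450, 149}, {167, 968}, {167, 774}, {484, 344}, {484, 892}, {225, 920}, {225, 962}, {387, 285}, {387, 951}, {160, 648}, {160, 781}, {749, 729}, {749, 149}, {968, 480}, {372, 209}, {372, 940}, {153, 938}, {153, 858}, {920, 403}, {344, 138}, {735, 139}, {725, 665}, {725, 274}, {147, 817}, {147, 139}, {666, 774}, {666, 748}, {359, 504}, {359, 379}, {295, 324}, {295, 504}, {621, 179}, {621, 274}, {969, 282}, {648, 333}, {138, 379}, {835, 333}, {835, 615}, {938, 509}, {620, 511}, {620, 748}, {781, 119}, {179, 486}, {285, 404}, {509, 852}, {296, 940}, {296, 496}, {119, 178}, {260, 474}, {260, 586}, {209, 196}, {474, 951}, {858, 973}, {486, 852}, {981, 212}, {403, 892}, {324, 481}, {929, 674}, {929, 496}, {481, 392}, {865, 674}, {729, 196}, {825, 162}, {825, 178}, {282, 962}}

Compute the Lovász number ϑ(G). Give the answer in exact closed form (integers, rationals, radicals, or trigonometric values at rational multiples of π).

Vertex 407 has 2 neighbors: 212, 615.
N(149) = {450, 749}, |N(149)| = 2.
deg(628) = 2; N(628) = {817, 162}.
N(735) = {450, 139}, |N(735)| = 2.
2-regular, N=81; a single 81-cycle (edge-transitive).
spec(A) ≈ [2.0, 1.993986, 1.97598, 1.94609, 1.904496, 1.851448, 1.787265, 1.712334, 1.627104, 1.532089, 1.427859, 1.315043, 1.194317, 1.066409, 0.932087, 0.79216, 0.647468, 0.498882, 0.347296, 0.193622, 0.038783, -0.11629, -0.270663, -0.423408, -0.573606, -0.720355, -0.862772, -1.0, -1.131214, -1.255624, -1.372483, -1.481088, -1.580785, -1.670976, -1.751116, -1.820726, -1.879385, -1.926742, -1.962511, -1.986477, -1.998496] (distinct, 6 d.p.).
Lovász: ϑ = −81(-2*cos(pi/81))/(2+-(-1)*2*cos(pi/81)) = 81*cos(pi/81)/(cos(pi/81) + 1).
Numerically 40.4848.
40 ≤ 81*cos(pi/81)/(cos(pi/81) + 1) ≤ 41: both strict.

81*cos(pi/81)/(cos(pi/81) + 1)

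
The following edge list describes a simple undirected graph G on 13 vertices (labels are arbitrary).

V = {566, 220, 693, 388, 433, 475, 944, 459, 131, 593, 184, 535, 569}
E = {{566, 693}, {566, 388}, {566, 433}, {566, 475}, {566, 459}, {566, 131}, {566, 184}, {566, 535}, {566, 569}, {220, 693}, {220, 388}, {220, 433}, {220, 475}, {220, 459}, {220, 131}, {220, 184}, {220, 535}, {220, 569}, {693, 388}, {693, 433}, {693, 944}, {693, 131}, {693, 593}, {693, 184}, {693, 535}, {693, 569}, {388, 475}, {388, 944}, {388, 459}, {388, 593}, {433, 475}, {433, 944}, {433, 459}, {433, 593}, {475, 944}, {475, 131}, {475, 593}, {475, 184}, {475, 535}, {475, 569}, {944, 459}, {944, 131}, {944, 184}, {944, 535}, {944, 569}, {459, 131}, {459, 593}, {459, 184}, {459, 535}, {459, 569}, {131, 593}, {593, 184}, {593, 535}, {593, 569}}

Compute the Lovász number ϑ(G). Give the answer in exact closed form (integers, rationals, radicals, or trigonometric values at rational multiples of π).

6

N(569) = {566, 220, 693, 475, 944, 459, 593}, |N(569)| = 7.
deg(475) = 10; N(475) = {566, 220, 388, 433, 944, 131, 593, 184, 535, 569}.
deg(593) = 9; N(593) = {693, 388, 433, 475, 459, 131, 184, 535, 569}.
N(566) = {693, 388, 433, 475, 459, 131, 184, 535, 569}, |N(566)| = 9.
K_{6,4,3} (perfect); ϑ(G) = α(G) = max{6,4,3} = 6.
ϑ(G) ≈ 6.00000.
Lovász sandwich 6 ≤ 6 ≤ 6: collapsed.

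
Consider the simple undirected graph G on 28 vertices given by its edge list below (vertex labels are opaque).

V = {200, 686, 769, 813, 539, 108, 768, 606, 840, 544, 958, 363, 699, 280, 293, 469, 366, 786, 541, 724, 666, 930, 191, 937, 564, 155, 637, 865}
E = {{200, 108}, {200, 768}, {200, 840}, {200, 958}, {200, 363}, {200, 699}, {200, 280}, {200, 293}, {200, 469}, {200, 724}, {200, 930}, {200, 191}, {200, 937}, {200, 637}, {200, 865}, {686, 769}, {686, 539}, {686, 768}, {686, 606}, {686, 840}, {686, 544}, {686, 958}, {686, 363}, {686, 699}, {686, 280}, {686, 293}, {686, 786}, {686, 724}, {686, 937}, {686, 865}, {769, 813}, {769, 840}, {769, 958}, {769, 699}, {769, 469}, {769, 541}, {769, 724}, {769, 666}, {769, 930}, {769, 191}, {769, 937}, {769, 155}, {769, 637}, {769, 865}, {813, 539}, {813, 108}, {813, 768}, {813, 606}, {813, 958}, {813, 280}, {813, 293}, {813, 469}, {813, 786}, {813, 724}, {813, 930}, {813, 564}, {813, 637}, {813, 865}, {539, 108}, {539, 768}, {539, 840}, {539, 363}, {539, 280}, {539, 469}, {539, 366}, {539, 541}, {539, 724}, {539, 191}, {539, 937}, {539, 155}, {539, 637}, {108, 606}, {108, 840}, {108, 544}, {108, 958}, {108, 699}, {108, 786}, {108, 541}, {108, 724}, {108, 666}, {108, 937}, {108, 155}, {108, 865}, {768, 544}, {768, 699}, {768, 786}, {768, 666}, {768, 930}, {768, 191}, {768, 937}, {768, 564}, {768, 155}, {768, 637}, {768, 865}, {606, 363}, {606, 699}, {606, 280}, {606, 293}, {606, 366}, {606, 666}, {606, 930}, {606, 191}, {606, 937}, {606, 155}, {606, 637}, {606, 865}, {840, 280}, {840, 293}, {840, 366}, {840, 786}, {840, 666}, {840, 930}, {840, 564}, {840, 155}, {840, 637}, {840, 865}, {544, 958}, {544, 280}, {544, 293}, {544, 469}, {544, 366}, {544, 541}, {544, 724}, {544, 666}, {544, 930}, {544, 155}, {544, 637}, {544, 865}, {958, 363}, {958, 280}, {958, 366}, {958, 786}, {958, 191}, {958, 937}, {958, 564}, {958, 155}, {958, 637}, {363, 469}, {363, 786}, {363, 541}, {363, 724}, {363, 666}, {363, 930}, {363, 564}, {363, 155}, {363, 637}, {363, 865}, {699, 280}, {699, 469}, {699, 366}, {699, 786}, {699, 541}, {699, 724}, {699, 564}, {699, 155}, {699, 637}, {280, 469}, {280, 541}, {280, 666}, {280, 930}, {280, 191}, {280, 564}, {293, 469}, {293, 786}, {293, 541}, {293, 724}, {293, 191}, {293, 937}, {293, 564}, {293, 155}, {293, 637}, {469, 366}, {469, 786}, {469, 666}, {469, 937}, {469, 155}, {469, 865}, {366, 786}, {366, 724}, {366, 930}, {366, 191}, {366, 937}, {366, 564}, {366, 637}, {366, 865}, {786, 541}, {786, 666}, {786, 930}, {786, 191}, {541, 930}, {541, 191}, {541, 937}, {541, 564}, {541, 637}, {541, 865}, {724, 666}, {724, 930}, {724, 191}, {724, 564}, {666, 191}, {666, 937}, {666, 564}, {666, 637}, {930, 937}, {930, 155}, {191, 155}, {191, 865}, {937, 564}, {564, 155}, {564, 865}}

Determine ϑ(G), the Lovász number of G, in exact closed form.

deg(191) = 15; N(191) = {200, 769, 539, 768, 606, 958, 280, 293, 366, 786, 541, 724, 666, 155, 865}.
deg(666) = 15; N(666) = {769, 108, 768, 606, 840, 544, 363, 280, 469, 786, 724, 191, 937, 564, 637}.
deg(469) = 15; N(469) = {200, 769, 813, 539, 544, 363, 699, 280, 293, 366, 786, 666, 937, 155, 865}.
deg(539) = 15; N(539) = {686, 813, 108, 768, 840, 363, 280, 469, 366, 541, 724, 191, 937, 155, 637}.
28-vertex 15-regular graph: Kneser K(8,2) on C(8,2)=28 vertices.
The 3 distinct eigenvalues: [15.0, 1.0, -5.0].
With N=28: ϑ(G) = 28·(-1*(-5))/(15−(-5)) = 7.
≈ 7.0000000 (to 7 d.p.).

7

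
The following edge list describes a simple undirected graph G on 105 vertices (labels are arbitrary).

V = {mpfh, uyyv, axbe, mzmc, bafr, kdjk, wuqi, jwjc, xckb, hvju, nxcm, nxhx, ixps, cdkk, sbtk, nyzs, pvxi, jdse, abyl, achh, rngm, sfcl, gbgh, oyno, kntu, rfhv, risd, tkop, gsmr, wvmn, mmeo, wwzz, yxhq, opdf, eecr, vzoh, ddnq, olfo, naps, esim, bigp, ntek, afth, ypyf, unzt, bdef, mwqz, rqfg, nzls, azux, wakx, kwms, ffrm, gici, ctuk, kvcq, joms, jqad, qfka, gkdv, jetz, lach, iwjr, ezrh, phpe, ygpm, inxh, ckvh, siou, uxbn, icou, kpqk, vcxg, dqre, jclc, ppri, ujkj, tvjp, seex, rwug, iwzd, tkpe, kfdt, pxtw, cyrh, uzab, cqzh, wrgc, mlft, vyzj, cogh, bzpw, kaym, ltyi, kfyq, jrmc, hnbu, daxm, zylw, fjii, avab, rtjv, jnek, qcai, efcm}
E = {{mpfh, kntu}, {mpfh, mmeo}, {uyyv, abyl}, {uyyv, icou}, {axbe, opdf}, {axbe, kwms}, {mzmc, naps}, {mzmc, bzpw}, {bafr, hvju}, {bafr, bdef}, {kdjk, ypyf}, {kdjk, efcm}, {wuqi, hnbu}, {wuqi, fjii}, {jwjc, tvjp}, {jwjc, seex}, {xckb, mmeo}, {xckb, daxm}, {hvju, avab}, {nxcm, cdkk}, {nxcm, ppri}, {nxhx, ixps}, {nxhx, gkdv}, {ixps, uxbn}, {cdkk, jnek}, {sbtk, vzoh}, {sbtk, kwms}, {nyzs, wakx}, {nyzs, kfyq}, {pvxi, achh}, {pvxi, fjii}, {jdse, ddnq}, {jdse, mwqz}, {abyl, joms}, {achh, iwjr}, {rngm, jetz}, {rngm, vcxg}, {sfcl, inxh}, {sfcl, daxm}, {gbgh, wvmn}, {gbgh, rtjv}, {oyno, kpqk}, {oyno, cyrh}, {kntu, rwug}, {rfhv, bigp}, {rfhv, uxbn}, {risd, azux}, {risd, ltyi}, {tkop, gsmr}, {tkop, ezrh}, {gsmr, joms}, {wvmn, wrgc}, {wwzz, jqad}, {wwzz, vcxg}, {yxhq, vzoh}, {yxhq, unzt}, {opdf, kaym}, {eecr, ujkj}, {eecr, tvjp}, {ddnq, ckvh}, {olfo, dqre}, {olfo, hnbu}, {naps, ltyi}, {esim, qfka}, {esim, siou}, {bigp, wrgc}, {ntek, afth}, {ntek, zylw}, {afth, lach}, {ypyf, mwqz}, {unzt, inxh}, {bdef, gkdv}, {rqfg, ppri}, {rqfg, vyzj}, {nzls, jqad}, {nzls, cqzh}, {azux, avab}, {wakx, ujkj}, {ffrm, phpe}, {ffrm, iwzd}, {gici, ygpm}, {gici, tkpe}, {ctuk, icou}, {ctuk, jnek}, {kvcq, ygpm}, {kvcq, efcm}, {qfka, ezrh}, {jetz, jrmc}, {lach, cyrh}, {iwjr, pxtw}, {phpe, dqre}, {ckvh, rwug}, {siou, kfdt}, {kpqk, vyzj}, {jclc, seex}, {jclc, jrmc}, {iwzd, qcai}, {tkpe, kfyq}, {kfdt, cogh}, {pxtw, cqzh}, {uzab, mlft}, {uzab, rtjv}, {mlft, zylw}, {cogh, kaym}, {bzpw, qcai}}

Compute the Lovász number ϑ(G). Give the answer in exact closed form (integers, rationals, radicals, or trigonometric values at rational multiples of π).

105*cos(pi/105)/(cos(pi/105) + 1)

N(abyl) = {uyyv, joms}, |N(abyl)| = 2.
Vertex wwzz has 2 neighbors: jqad, vcxg.
N(jetz) = {rngm, jrmc}, |N(jetz)| = 2.
Vertex rqfg has 2 neighbors: ppri, vyzj.
deg(v) = 2 for all v (|V|=105); the odd cycle C_{105}.
A has 53 distinct eigenvalues ≈ [2.0, 1.99642, 1.98569, 1.96786, 1.94298, 1.91115, 1.87247, 1.82709, 1.77517, 1.7169, 1.65248, 1.58214, 1.50614, 1.42475, 1.33826, 1.24698, 1.15123, 1.05137, 0.94774, 0.84071, 0.73068, 0.61803, 0.50317, 0.38651, 0.26847, 0.14946, 0.02992, -0.08973, -0.20906, -0.32764, -0.44504, -0.56085, -0.67466, -0.78605, -0.89463, -1.0, -1.10179, -1.19964, -1.2932, -1.38213, -1.4661, -1.54483, -1.61803, -1.68544, -1.74682, -1.80194, -1.85061, -1.89265, -1.92793, -1.9563, -1.97766, -1.99195, -1.9991].
ϑ = −N·λ_min/(λ_max−λ_min) = −105·(-2*cos(pi/105))/(2−(-2*cos(pi/105))) = 105*cos(pi/105)/(cos(pi/105) + 1).
ϑ(G) ≈ 52.4882487.
Lovász sandwich 52 ≤ 105*cos(pi/105)/(cos(pi/105) + 1) ≤ 53: both strict.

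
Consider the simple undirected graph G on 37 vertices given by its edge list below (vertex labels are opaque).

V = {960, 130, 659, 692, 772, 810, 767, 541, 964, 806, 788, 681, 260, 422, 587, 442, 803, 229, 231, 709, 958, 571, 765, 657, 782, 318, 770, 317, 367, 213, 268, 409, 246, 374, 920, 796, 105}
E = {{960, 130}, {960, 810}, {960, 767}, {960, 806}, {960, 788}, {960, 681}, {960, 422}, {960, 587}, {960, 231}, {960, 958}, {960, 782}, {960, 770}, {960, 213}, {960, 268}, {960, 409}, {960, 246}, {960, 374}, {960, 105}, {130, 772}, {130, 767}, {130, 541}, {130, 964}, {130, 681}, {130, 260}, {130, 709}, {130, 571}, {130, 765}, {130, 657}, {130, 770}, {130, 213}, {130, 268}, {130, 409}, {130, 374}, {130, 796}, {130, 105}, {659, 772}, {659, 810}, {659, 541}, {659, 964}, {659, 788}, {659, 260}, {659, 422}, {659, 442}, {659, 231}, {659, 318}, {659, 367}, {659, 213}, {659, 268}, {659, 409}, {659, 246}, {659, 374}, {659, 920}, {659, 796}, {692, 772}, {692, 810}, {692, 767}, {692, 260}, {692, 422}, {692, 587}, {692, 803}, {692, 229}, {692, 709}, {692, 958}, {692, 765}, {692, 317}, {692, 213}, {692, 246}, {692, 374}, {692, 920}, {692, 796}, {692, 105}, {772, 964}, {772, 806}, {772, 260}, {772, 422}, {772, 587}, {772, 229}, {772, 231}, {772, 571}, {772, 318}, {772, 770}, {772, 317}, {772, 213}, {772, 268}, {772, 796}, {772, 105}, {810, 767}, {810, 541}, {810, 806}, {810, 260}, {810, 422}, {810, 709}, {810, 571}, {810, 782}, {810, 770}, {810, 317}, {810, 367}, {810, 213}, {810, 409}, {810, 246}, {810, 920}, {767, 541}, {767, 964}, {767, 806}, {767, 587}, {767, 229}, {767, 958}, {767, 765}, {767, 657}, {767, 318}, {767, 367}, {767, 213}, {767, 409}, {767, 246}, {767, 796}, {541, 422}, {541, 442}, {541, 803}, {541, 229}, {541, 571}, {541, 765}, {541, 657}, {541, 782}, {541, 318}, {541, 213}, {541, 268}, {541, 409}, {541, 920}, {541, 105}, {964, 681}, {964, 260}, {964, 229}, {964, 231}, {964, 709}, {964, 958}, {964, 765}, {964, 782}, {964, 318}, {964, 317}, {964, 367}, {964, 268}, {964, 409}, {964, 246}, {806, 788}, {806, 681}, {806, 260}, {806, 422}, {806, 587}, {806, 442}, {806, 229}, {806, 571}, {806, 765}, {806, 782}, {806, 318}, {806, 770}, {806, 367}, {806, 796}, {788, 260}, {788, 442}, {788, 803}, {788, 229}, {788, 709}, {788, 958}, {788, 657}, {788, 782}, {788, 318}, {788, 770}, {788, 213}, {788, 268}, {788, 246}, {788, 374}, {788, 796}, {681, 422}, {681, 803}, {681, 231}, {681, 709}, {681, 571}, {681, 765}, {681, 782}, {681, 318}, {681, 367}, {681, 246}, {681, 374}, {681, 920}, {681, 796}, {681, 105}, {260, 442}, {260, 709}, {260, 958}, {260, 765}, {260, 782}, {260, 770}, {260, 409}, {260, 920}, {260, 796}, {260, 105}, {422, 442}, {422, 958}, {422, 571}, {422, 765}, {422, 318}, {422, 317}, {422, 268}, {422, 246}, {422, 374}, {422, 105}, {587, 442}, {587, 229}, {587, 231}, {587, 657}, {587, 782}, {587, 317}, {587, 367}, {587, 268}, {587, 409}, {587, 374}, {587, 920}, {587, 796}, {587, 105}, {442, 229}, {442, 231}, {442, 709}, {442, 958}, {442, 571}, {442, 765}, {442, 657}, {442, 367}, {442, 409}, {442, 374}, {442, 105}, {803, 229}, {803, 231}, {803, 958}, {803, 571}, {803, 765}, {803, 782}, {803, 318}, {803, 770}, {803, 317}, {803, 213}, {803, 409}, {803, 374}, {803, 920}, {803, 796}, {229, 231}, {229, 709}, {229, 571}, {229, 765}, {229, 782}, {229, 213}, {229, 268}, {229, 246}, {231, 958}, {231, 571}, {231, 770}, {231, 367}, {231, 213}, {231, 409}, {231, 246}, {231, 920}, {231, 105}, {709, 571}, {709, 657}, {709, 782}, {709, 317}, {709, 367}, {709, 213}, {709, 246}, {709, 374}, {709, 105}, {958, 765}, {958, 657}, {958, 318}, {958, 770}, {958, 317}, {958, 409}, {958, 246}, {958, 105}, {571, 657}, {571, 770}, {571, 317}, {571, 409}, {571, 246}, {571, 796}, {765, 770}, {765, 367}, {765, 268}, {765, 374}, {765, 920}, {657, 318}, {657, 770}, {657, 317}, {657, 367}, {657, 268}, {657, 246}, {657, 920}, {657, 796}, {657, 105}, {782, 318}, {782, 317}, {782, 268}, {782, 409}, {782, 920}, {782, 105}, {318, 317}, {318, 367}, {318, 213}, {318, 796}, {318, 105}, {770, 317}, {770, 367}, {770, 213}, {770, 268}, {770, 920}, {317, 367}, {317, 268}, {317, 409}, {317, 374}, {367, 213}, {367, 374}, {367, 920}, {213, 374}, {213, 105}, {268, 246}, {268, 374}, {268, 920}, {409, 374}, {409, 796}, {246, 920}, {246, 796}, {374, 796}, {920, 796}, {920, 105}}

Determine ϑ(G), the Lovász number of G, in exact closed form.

deg(268) = 18; N(268) = {960, 130, 659, 772, 541, 964, 788, 422, 587, 229, 765, 657, 782, 770, 317, 246, 374, 920}.
deg(367) = 18; N(367) = {659, 810, 767, 964, 806, 681, 587, 442, 231, 709, 765, 657, 318, 770, 317, 213, 374, 920}.
N(374) = {960, 130, 659, 692, 788, 681, 422, 587, 442, 803, 709, 765, 317, 367, 213, 268, 409, 796}, |N(374)| = 18.
Vertex 960 has 18 neighbors: 130, 810, 767, 806, 788, 681, 422, 587, 231, 958, 782, 770, 213, 268, 409, 246, 374, 105.
G on 37 vertices is 18-regular; SR(37,18,8,9) — a Paley graph.
The 3 distinct eigenvalues: [18.0, 2.541381, -3.541381].
Lovász (edge-transitive): ϑ = −37·(-sqrt(37)/2 - 1/2)/((18)−(-sqrt(37)/2 - 1/2)) = sqrt(37).
ϑ(G) ≈ 6.0828.

sqrt(37)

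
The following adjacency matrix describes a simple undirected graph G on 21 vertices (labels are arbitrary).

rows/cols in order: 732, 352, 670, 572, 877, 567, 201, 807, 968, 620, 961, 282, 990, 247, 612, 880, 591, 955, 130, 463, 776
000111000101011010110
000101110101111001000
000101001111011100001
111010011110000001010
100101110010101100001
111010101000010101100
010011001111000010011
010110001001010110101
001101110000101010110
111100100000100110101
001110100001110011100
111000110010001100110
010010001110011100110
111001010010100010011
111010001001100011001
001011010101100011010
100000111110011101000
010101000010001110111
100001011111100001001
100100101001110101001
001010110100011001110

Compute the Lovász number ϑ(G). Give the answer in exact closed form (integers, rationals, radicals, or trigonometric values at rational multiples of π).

N(807) = {352, 572, 877, 968, 282, 247, 880, 591, 130, 776}, |N(807)| = 10.
deg(620) = 10; N(620) = {732, 352, 670, 572, 201, 990, 880, 591, 130, 776}.
Vertex 463 has 10 neighbors: 732, 572, 201, 968, 282, 990, 247, 880, 955, 776.
Vertex 201 has 10 neighbors: 352, 877, 567, 968, 620, 961, 282, 591, 463, 776.
10-regular, N=21; Kneser-type, 2-subsets of [7].
Distinct eigenvalues (to 6 d.p.): [10.0, 1.0, -4.0].
−21·(-4) / ((10)−(-4)) = 6 = ϑ(G).
= 6.00000… (decimal).

6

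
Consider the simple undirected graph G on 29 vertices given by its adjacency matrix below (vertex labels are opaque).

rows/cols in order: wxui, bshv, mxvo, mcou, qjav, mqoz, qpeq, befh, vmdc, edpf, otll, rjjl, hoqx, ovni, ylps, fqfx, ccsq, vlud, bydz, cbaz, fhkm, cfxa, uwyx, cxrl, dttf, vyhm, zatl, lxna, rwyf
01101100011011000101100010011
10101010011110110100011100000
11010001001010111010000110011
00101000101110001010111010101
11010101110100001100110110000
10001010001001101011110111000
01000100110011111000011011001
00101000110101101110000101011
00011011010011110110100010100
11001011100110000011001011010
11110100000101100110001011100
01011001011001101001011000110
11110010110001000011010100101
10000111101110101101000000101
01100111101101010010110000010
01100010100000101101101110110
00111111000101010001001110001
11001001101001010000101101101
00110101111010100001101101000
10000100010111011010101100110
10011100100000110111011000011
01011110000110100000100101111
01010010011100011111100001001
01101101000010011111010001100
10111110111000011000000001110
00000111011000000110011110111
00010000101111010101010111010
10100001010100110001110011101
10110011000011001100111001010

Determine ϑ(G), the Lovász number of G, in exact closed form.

deg(zatl) = 14; N(zatl) = {mcou, vmdc, otll, rjjl, hoqx, ovni, fqfx, vlud, cbaz, cfxa, cxrl, dttf, vyhm, lxna}.
Vertex wxui has 14 neighbors: bshv, mxvo, qjav, mqoz, edpf, otll, hoqx, ovni, vlud, cbaz, fhkm, dttf, lxna, rwyf.
deg(lxna) = 14; N(lxna) = {wxui, mxvo, befh, edpf, rjjl, ylps, fqfx, cbaz, fhkm, cfxa, dttf, vyhm, zatl, rwyf}.
N(befh) = {mxvo, qjav, vmdc, edpf, rjjl, ovni, ylps, ccsq, vlud, bydz, cxrl, vyhm, lxna, rwyf}, |N(befh)| = 14.
29-vertex 14-regular graph: strongly regular (29,14,6,7).
spec(A) ≈ [14.0, 2.193, -3.193] (distinct, 3 d.p.).
ϑ = −N·λ_min/(λ_max−λ_min) = −29·(-sqrt(29)/2 - 1/2)/(14−(-sqrt(29)/2 - 1/2)) = sqrt(29).
= 5.38516481… (decimal).

sqrt(29)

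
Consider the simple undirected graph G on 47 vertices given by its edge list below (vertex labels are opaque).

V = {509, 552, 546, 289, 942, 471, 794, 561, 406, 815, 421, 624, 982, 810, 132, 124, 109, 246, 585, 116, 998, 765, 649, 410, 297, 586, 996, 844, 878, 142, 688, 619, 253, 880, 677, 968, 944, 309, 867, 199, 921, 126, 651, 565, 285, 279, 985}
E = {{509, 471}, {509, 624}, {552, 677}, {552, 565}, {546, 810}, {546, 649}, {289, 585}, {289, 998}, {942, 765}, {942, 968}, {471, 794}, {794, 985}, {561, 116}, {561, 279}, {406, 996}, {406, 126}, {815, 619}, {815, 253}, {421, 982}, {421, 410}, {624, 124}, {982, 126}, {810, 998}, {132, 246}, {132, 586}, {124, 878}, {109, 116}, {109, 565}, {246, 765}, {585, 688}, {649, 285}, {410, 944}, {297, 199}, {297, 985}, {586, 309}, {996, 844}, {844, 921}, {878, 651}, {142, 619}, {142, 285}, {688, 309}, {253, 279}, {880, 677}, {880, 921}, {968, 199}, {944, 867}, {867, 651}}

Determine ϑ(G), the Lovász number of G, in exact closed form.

Vertex 585 has 2 neighbors: 289, 688.
N(982) = {421, 126}, |N(982)| = 2.
Vertex 561 has 2 neighbors: 116, 279.
N(844) = {996, 921}, |N(844)| = 2.
Regular of degree 2 on 47 vertices: connected 2-regular on 47 ⇒ C_{47}.
The 24 distinct eigenvalues: [2.0, 1.982155, 1.928938, 1.8413, 1.720803, 1.569599, 1.390385, 1.186359, 0.961164, 0.718816, 0.46364, 0.200191, -0.06683, -0.332659, -0.592551, -0.84187, -1.076165, -1.291256, -1.483304, -1.648883, -1.785038, -1.889338, -1.959923, -1.995534].
Lovász (edge-transitive): ϑ = −47·(-2*cos(pi/47))/((2)−(-2*cos(pi/47))) = 47*cos(pi/47)/(cos(pi/47) + 1).
ϑ(G) ≈ 23.473731493.
Sandwich: α(G)=23 ≤ ϑ(G)=47*cos(pi/47)/(cos(pi/47) + 1) ≤ χ(Ḡ)=24 (both strict).

47*cos(pi/47)/(cos(pi/47) + 1)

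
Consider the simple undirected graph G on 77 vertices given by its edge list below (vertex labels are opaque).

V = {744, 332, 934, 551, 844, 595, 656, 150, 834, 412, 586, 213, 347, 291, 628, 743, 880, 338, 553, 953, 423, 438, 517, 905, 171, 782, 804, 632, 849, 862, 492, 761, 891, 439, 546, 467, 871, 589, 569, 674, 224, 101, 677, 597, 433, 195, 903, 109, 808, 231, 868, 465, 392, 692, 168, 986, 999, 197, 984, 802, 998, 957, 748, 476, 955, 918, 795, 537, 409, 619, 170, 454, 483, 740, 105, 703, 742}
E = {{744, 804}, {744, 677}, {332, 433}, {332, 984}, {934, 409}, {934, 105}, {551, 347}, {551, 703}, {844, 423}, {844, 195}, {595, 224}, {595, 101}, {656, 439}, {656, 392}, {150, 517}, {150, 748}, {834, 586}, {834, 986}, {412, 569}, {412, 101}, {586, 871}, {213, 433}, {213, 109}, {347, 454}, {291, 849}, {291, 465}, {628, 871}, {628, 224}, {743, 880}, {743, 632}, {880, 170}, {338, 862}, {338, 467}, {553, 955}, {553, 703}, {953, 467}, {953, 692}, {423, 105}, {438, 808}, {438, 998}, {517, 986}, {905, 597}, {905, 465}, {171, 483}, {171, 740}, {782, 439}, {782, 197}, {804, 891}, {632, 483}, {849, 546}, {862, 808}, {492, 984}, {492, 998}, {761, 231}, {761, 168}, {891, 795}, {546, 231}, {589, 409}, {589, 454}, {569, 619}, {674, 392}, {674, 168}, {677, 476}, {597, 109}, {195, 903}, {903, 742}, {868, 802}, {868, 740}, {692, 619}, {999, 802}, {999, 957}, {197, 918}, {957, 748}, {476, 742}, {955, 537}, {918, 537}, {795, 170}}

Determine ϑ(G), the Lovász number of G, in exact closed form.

77*cos(pi/77)/(cos(pi/77) + 1)

deg(986) = 2; N(986) = {834, 517}.
Vertex 433 has 2 neighbors: 332, 213.
Vertex 880 has 2 neighbors: 743, 170.
Vertex 804 has 2 neighbors: 744, 891.
77-vertex 2-regular graph: connected 2-regular on 77 ⇒ C_{77}.
spec(A) ≈ [2.0, 1.993, 1.973, 1.94, 1.894, 1.836, 1.765, 1.683, 1.589, 1.484, 1.37, 1.247, 1.115, 0.976, 0.831, 0.68, 0.524, 0.365, 0.204, 0.041, -0.122, -0.285, -0.445, -0.602, -0.756, -0.904, -1.047, -1.182, -1.31, -1.429, -1.538, -1.637, -1.725, -1.802, -1.867, -1.919, -1.959, -1.985, -1.998] (distinct, 3 d.p.).
Lovász: ϑ = −77(-2*cos(pi/77))/(2+-(-1)*2*cos(pi/77)) = 77*cos(pi/77)/(cos(pi/77) + 1).
ϑ(G) ≈ 38.4840.
α=38, χ(Ḡ)=39; ϑ=77*cos(pi/77)/(cos(pi/77) + 1) lies between (both strict).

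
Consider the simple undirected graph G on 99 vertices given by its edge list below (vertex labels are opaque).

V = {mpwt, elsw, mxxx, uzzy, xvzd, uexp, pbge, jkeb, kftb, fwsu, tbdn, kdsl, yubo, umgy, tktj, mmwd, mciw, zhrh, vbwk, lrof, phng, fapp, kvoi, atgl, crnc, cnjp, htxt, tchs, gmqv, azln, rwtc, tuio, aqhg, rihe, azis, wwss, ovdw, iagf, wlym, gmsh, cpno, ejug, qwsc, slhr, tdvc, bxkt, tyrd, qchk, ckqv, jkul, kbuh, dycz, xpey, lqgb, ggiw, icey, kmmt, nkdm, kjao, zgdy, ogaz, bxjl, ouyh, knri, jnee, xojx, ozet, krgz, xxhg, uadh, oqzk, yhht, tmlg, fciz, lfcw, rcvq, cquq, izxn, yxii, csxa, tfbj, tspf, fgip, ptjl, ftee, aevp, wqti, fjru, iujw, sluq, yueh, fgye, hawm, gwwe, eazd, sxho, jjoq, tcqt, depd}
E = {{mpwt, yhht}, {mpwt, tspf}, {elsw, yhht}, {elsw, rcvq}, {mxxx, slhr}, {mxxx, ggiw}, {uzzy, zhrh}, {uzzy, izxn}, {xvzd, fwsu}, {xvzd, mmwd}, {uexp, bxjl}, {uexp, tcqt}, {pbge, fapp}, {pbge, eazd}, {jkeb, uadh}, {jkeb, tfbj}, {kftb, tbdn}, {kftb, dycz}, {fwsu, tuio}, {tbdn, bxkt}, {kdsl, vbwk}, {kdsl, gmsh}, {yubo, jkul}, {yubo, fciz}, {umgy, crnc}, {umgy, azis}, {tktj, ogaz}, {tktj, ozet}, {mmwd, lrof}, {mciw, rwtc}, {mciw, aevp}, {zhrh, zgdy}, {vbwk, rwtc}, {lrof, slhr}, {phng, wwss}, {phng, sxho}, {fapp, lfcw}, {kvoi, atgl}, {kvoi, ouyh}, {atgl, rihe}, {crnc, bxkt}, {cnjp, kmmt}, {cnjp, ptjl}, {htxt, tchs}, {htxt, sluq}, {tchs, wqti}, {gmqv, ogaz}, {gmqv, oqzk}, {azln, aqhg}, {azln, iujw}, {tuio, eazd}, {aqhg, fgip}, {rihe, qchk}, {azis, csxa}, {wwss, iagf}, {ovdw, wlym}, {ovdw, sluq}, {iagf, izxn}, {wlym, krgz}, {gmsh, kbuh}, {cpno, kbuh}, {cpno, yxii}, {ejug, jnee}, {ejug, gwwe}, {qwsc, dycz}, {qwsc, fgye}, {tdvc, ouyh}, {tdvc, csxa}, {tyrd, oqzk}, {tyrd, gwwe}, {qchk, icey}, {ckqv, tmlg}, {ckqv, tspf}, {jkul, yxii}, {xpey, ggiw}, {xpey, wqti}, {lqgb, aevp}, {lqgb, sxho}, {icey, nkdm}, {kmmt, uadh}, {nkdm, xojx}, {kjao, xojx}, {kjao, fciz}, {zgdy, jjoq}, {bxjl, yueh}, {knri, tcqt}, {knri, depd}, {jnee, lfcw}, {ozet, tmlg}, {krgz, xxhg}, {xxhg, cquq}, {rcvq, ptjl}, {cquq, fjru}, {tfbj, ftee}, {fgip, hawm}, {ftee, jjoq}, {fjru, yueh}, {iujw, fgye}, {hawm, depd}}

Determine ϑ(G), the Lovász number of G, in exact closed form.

99*cos(pi/99)/(cos(pi/99) + 1)

Vertex rcvq has 2 neighbors: elsw, ptjl.
N(yubo) = {jkul, fciz}, |N(yubo)| = 2.
deg(ovdw) = 2; N(ovdw) = {wlym, sluq}.
N(wlym) = {ovdw, krgz}, |N(wlym)| = 2.
G on 99 vertices is 2-regular; this is C_{99}, the 99-cycle.
The 50 distinct eigenvalues: [2.0, 1.996, 1.984, 1.964, 1.936, 1.9, 1.857, 1.806, 1.748, 1.683, 1.611, 1.532, 1.447, 1.357, 1.261, 1.16, 1.054, 0.945, 0.831, 0.714, 0.594, 0.472, 0.347, 0.222, 0.095, -0.032, -0.158, -0.285, -0.41, -0.533, -0.654, -0.773, -0.888, -1.0, -1.108, -1.211, -1.31, -1.403, -1.491, -1.572, -1.647, -1.716, -1.778, -1.832, -1.879, -1.919, -1.951, -1.975, -1.991, -1.999].
Lovász: ϑ = −99(-2*cos(pi/99))/(2+-(-1)*2*cos(pi/99)) = 99*cos(pi/99)/(cos(pi/99) + 1).
ϑ(G) ≈ 49.487536.
α=49, χ(Ḡ)=50; ϑ=99*cos(pi/99)/(cos(pi/99) + 1) lies between (both strict).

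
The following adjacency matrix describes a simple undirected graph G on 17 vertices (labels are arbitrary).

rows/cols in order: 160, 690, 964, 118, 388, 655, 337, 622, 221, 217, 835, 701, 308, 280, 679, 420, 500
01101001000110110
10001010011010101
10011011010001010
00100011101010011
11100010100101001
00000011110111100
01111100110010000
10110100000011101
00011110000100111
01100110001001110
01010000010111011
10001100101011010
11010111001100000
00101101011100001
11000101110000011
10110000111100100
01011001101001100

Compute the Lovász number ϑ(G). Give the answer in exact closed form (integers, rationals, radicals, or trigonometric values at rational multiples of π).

deg(701) = 8; N(701) = {160, 388, 655, 221, 835, 308, 280, 420}.
N(835) = {690, 118, 217, 701, 308, 280, 420, 500}, |N(835)| = 8.
Vertex 622 has 8 neighbors: 160, 964, 118, 655, 308, 280, 679, 500.
N(217) = {690, 964, 655, 337, 835, 280, 679, 420}, |N(217)| = 8.
G on 17 vertices is 8-regular; strongly regular (17,8,3,4).
The 3 distinct eigenvalues: [8.0, 1.5616, -2.5616].
λ_max=8, λ_min=-sqrt(17)/2 - 1/2; ϑ = −17·λ_min/(λ_max−λ_min) = sqrt(17).
= 4.123105626… (decimal).

sqrt(17)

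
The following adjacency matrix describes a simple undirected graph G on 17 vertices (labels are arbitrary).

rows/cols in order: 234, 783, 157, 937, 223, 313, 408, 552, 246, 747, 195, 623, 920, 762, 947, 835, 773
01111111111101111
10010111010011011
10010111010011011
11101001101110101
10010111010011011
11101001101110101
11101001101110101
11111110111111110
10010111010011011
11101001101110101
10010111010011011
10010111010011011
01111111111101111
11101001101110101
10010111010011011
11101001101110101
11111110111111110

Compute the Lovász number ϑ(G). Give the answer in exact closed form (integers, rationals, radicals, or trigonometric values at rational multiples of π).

N(157) = {234, 937, 313, 408, 552, 747, 920, 762, 835, 773}, |N(157)| = 10.
deg(234) = 15; N(234) = {783, 157, 937, 223, 313, 408, 552, 246, 747, 195, 623, 762, 947, 835, 773}.
deg(623) = 10; N(623) = {234, 937, 313, 408, 552, 747, 920, 762, 835, 773}.
N(747) = {234, 783, 157, 223, 552, 246, 195, 623, 920, 947, 773}, |N(747)| = 11.
4 parts of sizes [7, 6, 2, 2]; α(G) = 7 = ϑ (perfect).
ϑ(G) ≈ 7.00000.
Lovász sandwich 7 ≤ 7 ≤ 7: collapsed.

7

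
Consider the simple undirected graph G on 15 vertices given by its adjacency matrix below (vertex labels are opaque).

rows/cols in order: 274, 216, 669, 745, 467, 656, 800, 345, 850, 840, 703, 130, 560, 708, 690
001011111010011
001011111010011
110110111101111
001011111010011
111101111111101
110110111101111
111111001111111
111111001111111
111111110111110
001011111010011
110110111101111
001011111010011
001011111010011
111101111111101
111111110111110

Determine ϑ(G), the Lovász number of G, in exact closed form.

6

deg(560) = 9; N(560) = {669, 467, 656, 800, 345, 850, 703, 708, 690}.
Vertex 708 has 13 neighbors: 274, 216, 669, 745, 656, 800, 345, 850, 840, 703, 130, 560, 690.
deg(840) = 9; N(840) = {669, 467, 656, 800, 345, 850, 703, 708, 690}.
N(656) = {274, 216, 745, 467, 800, 345, 850, 840, 130, 560, 708, 690}, |N(656)| = 12.
Complete multipartite on [6, 3, 2, 2, 2]: sandwich collapses at ϑ=6.
ϑ(G) ≈ 6.0000.
α=6, χ(Ḡ)=6; ϑ=6 lies between (collapsed).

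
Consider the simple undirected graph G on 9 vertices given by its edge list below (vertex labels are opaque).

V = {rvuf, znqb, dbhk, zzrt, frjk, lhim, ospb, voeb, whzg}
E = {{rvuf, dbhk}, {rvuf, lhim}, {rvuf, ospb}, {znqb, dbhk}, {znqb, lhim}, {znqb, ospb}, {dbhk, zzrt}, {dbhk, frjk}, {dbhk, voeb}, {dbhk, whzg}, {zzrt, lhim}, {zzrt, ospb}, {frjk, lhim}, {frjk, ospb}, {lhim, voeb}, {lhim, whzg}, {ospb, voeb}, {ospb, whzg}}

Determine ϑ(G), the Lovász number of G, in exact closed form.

deg(voeb) = 3; N(voeb) = {dbhk, lhim, ospb}.
N(lhim) = {rvuf, znqb, zzrt, frjk, voeb, whzg}, |N(lhim)| = 6.
Vertex frjk has 3 neighbors: dbhk, lhim, ospb.
Vertex znqb has 3 neighbors: dbhk, lhim, ospb.
Complete multipartite on [6, 3]: sandwich collapses at ϑ=6.
= 6.000000000… (decimal).
α=6, χ(Ḡ)=6; ϑ=6 lies between (collapsed).

6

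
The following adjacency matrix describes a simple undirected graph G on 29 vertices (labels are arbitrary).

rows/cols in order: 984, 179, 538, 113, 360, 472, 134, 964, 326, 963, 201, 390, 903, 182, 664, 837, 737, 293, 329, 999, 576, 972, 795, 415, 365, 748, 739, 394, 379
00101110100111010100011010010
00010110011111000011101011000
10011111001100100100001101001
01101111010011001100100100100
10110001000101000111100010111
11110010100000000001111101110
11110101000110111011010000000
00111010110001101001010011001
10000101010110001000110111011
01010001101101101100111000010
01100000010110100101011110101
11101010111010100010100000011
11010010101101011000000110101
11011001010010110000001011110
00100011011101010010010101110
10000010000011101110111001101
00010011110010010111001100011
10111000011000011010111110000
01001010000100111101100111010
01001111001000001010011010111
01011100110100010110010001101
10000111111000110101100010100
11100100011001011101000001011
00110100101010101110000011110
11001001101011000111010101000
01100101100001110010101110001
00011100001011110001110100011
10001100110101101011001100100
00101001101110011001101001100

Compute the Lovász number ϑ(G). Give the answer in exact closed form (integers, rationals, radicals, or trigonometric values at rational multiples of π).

N(972) = {984, 472, 134, 964, 326, 963, 201, 664, 837, 293, 999, 576, 365, 739}, |N(972)| = 14.
N(365) = {984, 179, 360, 964, 326, 201, 903, 182, 293, 329, 999, 972, 415, 748}, |N(365)| = 14.
deg(415) = 14; N(415) = {538, 113, 472, 326, 201, 903, 664, 737, 293, 329, 365, 748, 739, 394}.
deg(379) = 14; N(379) = {538, 360, 964, 326, 201, 390, 903, 837, 737, 999, 576, 795, 748, 739}.
deg(v) = 14 for all v (|V|=29); strongly regular (29,14,6,7).
spec(A) ≈ [14.0, 2.192582, -3.192582] (distinct, 6 d.p.).
−29·(-sqrt(29)/2 - 1/2) / ((14)−(-sqrt(29)/2 - 1/2)) = sqrt(29) = ϑ(G).
≈ 5.3852 (to 4 d.p.).

sqrt(29)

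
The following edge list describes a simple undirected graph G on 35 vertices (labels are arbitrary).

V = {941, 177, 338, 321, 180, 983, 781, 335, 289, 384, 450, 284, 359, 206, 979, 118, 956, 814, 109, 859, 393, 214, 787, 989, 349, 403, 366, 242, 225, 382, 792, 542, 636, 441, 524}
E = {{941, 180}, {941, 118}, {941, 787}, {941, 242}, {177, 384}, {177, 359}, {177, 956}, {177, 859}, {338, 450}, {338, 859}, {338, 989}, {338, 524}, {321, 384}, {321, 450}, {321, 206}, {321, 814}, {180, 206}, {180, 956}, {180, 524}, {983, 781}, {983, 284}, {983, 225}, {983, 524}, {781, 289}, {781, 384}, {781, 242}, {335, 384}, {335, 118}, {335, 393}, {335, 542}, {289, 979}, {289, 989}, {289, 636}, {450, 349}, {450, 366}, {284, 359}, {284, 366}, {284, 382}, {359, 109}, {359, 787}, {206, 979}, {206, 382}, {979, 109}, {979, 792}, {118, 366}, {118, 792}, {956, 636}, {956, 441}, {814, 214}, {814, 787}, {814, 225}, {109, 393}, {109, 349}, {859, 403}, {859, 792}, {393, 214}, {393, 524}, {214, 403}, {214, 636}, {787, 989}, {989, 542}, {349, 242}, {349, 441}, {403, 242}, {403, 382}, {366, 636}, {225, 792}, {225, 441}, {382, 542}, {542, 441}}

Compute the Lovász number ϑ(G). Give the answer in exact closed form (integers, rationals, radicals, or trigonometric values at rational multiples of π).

15

N(349) = {450, 109, 242, 441}, |N(349)| = 4.
N(636) = {289, 956, 214, 366}, |N(636)| = 4.
deg(781) = 4; N(781) = {983, 289, 384, 242}.
N(359) = {177, 284, 109, 787}, |N(359)| = 4.
Every vertex has degree 4 (N=35); Kneser-type, 3-subsets of [7].
spec(A) ≈ [4.0, 2.0, -1.0, -3.0] (distinct, 6 d.p.).
−35·(-3) / ((4)−(-3)) = 15 = ϑ(G).
= 15.00000000… (decimal).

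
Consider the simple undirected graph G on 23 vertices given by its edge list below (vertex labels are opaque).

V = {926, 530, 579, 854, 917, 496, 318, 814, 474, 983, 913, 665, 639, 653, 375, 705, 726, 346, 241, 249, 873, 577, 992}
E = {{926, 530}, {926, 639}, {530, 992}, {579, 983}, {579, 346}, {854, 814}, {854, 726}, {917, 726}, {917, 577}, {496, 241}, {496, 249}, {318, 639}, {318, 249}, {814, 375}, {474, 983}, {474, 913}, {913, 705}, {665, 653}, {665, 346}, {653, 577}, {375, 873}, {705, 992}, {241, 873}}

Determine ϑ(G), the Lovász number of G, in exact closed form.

23*cos(pi/23)/(cos(pi/23) + 1)

deg(913) = 2; N(913) = {474, 705}.
Vertex 926 has 2 neighbors: 530, 639.
N(579) = {983, 346}, |N(579)| = 2.
Vertex 917 has 2 neighbors: 726, 577.
Every vertex has degree 2 (N=23); a single 23-cycle (edge-transitive).
The 12 distinct eigenvalues: [2.0, 1.92583, 1.70884, 1.36511, 0.92013, 0.40691, -0.13648, -0.66976, -1.15336, -1.55142, -1.83442, -1.98137].
ϑ = −N·λ_min/(λ_max−λ_min) = −23·(-2*cos(pi/23))/(2−(-2*cos(pi/23))) = 23*cos(pi/23)/(cos(pi/23) + 1).
Numerically 11.4461936.
11 ≤ 23*cos(pi/23)/(cos(pi/23) + 1) ≤ 12: both strict.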